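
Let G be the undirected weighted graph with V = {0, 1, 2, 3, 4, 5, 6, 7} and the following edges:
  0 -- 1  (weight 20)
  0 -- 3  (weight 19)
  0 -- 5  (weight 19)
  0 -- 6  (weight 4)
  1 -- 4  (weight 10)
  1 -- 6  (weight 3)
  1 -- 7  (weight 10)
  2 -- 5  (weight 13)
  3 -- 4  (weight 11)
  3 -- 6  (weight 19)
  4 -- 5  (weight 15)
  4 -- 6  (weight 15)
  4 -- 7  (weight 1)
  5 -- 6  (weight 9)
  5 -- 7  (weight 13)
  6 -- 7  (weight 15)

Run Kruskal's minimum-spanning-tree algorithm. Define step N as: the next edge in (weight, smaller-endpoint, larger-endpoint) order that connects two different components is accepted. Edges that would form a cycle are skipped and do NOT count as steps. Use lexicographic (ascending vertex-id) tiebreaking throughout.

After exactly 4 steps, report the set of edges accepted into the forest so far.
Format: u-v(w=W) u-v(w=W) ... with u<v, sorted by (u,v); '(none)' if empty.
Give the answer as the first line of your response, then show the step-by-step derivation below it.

0-6(w=4) 1-6(w=3) 4-7(w=1) 5-6(w=9)

step 1: add edge 4-7 (w=1); MST = {4-7(w=1)}
step 2: add edge 1-6 (w=3); MST = {1-6(w=3) 4-7(w=1)}
step 3: add edge 0-6 (w=4); MST = {0-6(w=4) 1-6(w=3) 4-7(w=1)}
step 4: add edge 5-6 (w=9); MST = {0-6(w=4) 1-6(w=3) 4-7(w=1) 5-6(w=9)}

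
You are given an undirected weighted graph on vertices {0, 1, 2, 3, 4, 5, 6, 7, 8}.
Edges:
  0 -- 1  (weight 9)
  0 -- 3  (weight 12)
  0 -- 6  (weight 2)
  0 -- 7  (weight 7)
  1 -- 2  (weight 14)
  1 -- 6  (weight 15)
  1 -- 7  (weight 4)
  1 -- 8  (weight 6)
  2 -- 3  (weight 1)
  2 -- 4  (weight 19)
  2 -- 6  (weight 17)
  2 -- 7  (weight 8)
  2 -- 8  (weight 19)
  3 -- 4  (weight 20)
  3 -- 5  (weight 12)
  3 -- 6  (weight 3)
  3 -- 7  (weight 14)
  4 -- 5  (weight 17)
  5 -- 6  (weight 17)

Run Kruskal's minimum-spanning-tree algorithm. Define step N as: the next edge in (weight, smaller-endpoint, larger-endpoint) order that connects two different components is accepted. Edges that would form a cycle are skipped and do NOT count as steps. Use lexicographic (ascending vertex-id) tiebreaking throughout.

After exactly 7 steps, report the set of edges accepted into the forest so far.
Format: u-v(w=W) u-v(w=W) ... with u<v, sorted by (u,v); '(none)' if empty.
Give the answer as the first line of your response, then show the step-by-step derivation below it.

0-6(w=2) 0-7(w=7) 1-7(w=4) 1-8(w=6) 2-3(w=1) 3-5(w=12) 3-6(w=3)

step 1: add edge 2-3 (w=1); MST = {2-3(w=1)}
step 2: add edge 0-6 (w=2); MST = {0-6(w=2) 2-3(w=1)}
step 3: add edge 3-6 (w=3); MST = {0-6(w=2) 2-3(w=1) 3-6(w=3)}
step 4: add edge 1-7 (w=4); MST = {0-6(w=2) 1-7(w=4) 2-3(w=1) 3-6(w=3)}
step 5: add edge 1-8 (w=6); MST = {0-6(w=2) 1-7(w=4) 1-8(w=6) 2-3(w=1) 3-6(w=3)}
step 6: add edge 0-7 (w=7); MST = {0-6(w=2) 0-7(w=7) 1-7(w=4) 1-8(w=6) 2-3(w=1) 3-6(w=3)}
step 7: add edge 3-5 (w=12); MST = {0-6(w=2) 0-7(w=7) 1-7(w=4) 1-8(w=6) 2-3(w=1) 3-5(w=12) 3-6(w=3)}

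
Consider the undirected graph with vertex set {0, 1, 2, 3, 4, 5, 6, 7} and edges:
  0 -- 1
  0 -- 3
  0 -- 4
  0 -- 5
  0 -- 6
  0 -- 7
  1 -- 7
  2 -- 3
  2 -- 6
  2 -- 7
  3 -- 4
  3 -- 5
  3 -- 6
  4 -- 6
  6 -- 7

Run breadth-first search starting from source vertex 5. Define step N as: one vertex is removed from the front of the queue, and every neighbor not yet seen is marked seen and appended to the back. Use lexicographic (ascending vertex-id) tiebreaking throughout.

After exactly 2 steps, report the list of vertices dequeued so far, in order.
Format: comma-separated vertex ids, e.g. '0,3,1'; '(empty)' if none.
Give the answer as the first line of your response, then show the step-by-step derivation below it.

5,0

step 1: dequeue 5; queue=[0,3]; order=5
step 2: dequeue 0; queue=[3,1,4,6,7]; order=5,0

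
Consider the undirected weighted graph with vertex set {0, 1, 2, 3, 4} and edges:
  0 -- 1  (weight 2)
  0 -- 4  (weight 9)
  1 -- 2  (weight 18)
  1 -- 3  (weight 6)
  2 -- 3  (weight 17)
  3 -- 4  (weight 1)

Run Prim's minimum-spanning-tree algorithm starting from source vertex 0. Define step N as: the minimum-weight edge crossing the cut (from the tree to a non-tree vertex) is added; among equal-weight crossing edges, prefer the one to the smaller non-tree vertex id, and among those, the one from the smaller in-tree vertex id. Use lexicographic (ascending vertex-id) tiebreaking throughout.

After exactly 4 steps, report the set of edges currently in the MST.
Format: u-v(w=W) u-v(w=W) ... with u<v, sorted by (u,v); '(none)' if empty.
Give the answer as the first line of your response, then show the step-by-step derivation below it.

0-1(w=2) 1-3(w=6) 2-3(w=17) 3-4(w=1)

step 1: add edge 0-1 (w=2); MST = {0-1(w=2)}
step 2: add edge 1-3 (w=6); MST = {0-1(w=2) 1-3(w=6)}
step 3: add edge 3-4 (w=1); MST = {0-1(w=2) 1-3(w=6) 3-4(w=1)}
step 4: add edge 2-3 (w=17); MST = {0-1(w=2) 1-3(w=6) 2-3(w=17) 3-4(w=1)}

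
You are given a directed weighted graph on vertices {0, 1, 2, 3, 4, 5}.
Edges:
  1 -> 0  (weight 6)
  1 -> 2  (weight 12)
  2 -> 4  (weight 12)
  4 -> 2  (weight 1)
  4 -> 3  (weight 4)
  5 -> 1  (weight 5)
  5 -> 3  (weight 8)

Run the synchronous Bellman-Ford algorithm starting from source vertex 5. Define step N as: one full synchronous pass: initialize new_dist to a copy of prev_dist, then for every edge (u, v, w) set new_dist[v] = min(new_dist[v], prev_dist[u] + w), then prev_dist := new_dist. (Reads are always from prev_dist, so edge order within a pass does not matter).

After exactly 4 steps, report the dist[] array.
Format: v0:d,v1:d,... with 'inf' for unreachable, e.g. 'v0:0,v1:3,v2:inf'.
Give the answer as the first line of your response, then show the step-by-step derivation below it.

v0:11,v1:5,v2:17,v3:8,v4:29,v5:0

step 1: dist = v0:inf,v1:5,v2:inf,v3:8,v4:inf,v5:0
step 2: dist = v0:11,v1:5,v2:17,v3:8,v4:inf,v5:0
step 3: dist = v0:11,v1:5,v2:17,v3:8,v4:29,v5:0
step 4: dist = v0:11,v1:5,v2:17,v3:8,v4:29,v5:0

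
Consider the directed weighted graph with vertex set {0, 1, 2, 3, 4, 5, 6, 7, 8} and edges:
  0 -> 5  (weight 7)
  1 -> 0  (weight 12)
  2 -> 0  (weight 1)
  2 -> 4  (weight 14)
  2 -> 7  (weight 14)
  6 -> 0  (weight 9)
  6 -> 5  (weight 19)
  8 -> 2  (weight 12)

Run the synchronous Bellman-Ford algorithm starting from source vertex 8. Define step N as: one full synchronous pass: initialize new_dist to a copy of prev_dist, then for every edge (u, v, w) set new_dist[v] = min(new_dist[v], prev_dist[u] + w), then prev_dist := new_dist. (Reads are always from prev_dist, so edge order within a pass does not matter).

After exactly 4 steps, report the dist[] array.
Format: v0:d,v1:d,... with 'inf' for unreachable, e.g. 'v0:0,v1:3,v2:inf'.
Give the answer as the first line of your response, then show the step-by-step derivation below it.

v0:13,v1:inf,v2:12,v3:inf,v4:26,v5:20,v6:inf,v7:26,v8:0

step 1: dist = v0:inf,v1:inf,v2:12,v3:inf,v4:inf,v5:inf,v6:inf,v7:inf,v8:0
step 2: dist = v0:13,v1:inf,v2:12,v3:inf,v4:26,v5:inf,v6:inf,v7:26,v8:0
step 3: dist = v0:13,v1:inf,v2:12,v3:inf,v4:26,v5:20,v6:inf,v7:26,v8:0
step 4: dist = v0:13,v1:inf,v2:12,v3:inf,v4:26,v5:20,v6:inf,v7:26,v8:0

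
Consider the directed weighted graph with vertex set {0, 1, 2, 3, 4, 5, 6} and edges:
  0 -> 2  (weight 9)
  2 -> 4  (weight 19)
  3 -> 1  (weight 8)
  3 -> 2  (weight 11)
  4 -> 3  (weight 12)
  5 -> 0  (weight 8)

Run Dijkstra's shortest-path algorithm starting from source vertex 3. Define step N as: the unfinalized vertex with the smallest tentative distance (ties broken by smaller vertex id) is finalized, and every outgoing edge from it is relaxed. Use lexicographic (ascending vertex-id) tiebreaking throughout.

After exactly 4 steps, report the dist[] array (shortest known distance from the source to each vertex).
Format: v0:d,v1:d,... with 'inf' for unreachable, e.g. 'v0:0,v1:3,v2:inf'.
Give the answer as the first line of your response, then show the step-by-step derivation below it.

v0:inf,v1:8,v2:11,v3:0,v4:30,v5:inf,v6:inf

step 1: dist = v0:inf,v1:8,v2:11,v3:0,v4:inf,v5:inf,v6:inf
step 2: dist = v0:inf,v1:8,v2:11,v3:0,v4:inf,v5:inf,v6:inf
step 3: dist = v0:inf,v1:8,v2:11,v3:0,v4:30,v5:inf,v6:inf
step 4: dist = v0:inf,v1:8,v2:11,v3:0,v4:30,v5:inf,v6:inf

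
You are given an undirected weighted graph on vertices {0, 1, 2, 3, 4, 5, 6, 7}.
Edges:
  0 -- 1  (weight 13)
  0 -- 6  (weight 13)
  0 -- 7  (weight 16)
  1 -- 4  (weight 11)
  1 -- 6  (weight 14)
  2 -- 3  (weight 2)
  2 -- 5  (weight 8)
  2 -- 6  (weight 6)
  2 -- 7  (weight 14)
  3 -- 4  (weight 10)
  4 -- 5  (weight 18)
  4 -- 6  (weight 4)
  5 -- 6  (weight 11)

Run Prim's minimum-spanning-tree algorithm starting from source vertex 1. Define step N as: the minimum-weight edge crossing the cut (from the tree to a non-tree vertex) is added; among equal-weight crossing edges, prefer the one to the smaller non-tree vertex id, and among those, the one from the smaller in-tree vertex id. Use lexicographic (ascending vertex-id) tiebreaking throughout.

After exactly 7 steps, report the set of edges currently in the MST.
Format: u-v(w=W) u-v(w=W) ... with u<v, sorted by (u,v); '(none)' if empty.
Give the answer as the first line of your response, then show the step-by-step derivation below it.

0-1(w=13) 1-4(w=11) 2-3(w=2) 2-5(w=8) 2-6(w=6) 2-7(w=14) 4-6(w=4)

step 1: add edge 1-4 (w=11); MST = {1-4(w=11)}
step 2: add edge 4-6 (w=4); MST = {1-4(w=11) 4-6(w=4)}
step 3: add edge 2-6 (w=6); MST = {1-4(w=11) 2-6(w=6) 4-6(w=4)}
step 4: add edge 2-3 (w=2); MST = {1-4(w=11) 2-3(w=2) 2-6(w=6) 4-6(w=4)}
step 5: add edge 2-5 (w=8); MST = {1-4(w=11) 2-3(w=2) 2-5(w=8) 2-6(w=6) 4-6(w=4)}
step 6: add edge 0-1 (w=13); MST = {0-1(w=13) 1-4(w=11) 2-3(w=2) 2-5(w=8) 2-6(w=6) 4-6(w=4)}
step 7: add edge 2-7 (w=14); MST = {0-1(w=13) 1-4(w=11) 2-3(w=2) 2-5(w=8) 2-6(w=6) 2-7(w=14) 4-6(w=4)}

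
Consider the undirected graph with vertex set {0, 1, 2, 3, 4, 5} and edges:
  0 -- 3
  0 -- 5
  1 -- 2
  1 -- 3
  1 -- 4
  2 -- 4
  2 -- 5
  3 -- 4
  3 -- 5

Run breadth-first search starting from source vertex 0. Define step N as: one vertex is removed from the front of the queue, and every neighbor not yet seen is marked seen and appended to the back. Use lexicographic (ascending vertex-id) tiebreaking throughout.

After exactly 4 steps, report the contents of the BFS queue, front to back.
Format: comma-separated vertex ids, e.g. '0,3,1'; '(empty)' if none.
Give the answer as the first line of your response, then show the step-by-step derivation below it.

4,2

step 1: dequeue 0; queue=[3,5]; order=0
step 2: dequeue 3; queue=[5,1,4]; order=0,3
step 3: dequeue 5; queue=[1,4,2]; order=0,3,5
step 4: dequeue 1; queue=[4,2]; order=0,3,5,1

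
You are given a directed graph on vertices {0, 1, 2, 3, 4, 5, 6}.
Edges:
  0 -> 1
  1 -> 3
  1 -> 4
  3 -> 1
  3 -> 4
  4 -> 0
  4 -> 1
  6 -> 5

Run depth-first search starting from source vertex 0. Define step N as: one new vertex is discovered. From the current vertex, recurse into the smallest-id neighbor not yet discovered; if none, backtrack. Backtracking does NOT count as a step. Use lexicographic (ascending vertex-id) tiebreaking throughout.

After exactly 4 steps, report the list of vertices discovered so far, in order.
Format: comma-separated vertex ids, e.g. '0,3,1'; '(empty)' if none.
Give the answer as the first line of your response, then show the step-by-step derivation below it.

0,1,3,4

step 1: discover 0; path=0; order=0
step 2: discover 1; path=0>1; order=0,1
step 3: discover 3; path=0>1>3; order=0,1,3
step 4: discover 4; path=0>1>3>4; order=0,1,3,4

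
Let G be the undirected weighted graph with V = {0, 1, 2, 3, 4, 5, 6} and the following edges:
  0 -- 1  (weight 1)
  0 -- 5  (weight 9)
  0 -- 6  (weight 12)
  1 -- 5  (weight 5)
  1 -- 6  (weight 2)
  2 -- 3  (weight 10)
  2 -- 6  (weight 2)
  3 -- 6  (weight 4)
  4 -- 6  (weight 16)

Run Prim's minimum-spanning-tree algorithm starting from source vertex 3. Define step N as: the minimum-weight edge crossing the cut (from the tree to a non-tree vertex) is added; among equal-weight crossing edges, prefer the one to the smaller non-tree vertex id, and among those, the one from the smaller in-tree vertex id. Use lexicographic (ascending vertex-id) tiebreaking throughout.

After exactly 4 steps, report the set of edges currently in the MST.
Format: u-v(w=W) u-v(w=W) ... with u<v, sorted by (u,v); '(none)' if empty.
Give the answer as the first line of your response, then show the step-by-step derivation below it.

0-1(w=1) 1-6(w=2) 2-6(w=2) 3-6(w=4)

step 1: add edge 3-6 (w=4); MST = {3-6(w=4)}
step 2: add edge 1-6 (w=2); MST = {1-6(w=2) 3-6(w=4)}
step 3: add edge 0-1 (w=1); MST = {0-1(w=1) 1-6(w=2) 3-6(w=4)}
step 4: add edge 2-6 (w=2); MST = {0-1(w=1) 1-6(w=2) 2-6(w=2) 3-6(w=4)}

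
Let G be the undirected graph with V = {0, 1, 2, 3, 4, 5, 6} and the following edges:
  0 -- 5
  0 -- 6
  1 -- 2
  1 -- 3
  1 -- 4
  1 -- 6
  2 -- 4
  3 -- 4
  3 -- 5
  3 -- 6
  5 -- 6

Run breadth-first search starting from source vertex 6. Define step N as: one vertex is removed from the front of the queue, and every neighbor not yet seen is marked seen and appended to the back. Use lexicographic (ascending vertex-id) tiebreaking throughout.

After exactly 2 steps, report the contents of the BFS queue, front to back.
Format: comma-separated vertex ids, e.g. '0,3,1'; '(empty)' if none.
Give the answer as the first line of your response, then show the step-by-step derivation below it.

1,3,5

step 1: dequeue 6; queue=[0,1,3,5]; order=6
step 2: dequeue 0; queue=[1,3,5]; order=6,0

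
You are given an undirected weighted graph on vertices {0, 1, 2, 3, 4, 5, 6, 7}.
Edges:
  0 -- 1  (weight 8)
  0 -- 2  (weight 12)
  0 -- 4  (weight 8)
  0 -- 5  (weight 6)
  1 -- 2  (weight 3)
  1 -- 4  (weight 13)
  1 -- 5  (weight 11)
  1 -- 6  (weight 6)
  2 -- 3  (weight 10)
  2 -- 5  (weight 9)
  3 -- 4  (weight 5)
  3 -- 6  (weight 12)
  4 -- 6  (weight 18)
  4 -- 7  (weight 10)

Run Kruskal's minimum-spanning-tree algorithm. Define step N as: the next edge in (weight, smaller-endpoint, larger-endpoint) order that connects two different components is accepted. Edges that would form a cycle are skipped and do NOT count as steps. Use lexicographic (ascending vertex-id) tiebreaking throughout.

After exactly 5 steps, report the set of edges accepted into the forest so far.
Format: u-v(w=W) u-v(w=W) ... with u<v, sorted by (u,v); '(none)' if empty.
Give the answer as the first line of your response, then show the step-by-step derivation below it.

0-1(w=8) 0-5(w=6) 1-2(w=3) 1-6(w=6) 3-4(w=5)

step 1: add edge 1-2 (w=3); MST = {1-2(w=3)}
step 2: add edge 3-4 (w=5); MST = {1-2(w=3) 3-4(w=5)}
step 3: add edge 0-5 (w=6); MST = {0-5(w=6) 1-2(w=3) 3-4(w=5)}
step 4: add edge 1-6 (w=6); MST = {0-5(w=6) 1-2(w=3) 1-6(w=6) 3-4(w=5)}
step 5: add edge 0-1 (w=8); MST = {0-1(w=8) 0-5(w=6) 1-2(w=3) 1-6(w=6) 3-4(w=5)}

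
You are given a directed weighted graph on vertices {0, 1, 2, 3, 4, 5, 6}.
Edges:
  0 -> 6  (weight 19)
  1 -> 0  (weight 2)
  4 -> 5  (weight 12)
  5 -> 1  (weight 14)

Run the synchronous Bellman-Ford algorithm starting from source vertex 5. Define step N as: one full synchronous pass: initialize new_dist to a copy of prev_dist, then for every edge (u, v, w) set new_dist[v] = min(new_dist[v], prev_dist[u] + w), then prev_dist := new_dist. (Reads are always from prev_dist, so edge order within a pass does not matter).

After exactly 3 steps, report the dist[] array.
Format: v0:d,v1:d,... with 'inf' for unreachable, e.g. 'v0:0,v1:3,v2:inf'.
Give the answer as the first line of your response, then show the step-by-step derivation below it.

v0:16,v1:14,v2:inf,v3:inf,v4:inf,v5:0,v6:35

step 1: dist = v0:inf,v1:14,v2:inf,v3:inf,v4:inf,v5:0,v6:inf
step 2: dist = v0:16,v1:14,v2:inf,v3:inf,v4:inf,v5:0,v6:inf
step 3: dist = v0:16,v1:14,v2:inf,v3:inf,v4:inf,v5:0,v6:35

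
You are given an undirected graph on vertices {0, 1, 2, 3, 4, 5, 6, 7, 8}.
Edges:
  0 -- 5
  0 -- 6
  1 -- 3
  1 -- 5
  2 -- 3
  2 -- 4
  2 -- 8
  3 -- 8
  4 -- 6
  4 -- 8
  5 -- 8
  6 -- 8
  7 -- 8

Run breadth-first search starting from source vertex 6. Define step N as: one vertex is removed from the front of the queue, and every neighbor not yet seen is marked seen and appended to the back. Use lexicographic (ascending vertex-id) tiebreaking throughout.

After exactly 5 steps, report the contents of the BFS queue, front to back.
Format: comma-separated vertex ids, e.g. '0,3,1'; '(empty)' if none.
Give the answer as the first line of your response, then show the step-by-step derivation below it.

2,3,7,1

step 1: dequeue 6; queue=[0,4,8]; order=6
step 2: dequeue 0; queue=[4,8,5]; order=6,0
step 3: dequeue 4; queue=[8,5,2]; order=6,0,4
step 4: dequeue 8; queue=[5,2,3,7]; order=6,0,4,8
step 5: dequeue 5; queue=[2,3,7,1]; order=6,0,4,8,5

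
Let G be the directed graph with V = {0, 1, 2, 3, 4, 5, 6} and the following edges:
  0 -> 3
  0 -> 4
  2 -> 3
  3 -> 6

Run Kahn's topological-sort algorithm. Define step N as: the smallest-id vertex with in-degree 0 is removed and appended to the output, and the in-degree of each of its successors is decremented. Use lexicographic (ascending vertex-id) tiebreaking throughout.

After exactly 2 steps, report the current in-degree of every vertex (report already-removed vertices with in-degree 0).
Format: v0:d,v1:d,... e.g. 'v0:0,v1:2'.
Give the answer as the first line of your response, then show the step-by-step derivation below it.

v0:0,v1:0,v2:0,v3:1,v4:0,v5:0,v6:1

step 1: output 0; order=[0]; indeg=(0,0,0,1,0,0,1)
step 2: output 1; order=[0,1]; indeg=(0,0,0,1,0,0,1)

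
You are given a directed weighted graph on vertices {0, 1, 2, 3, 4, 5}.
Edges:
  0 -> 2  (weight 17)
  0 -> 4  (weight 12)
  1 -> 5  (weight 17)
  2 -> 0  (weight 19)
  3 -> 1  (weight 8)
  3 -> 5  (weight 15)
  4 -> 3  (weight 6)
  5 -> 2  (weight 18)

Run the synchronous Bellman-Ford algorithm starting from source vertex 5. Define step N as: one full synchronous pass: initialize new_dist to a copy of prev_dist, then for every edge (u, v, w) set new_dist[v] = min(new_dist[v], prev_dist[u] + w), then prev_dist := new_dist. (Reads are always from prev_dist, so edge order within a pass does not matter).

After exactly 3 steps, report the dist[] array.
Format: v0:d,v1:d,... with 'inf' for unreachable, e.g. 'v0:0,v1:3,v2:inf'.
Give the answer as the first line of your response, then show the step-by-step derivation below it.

v0:37,v1:inf,v2:18,v3:inf,v4:49,v5:0

step 1: dist = v0:inf,v1:inf,v2:18,v3:inf,v4:inf,v5:0
step 2: dist = v0:37,v1:inf,v2:18,v3:inf,v4:inf,v5:0
step 3: dist = v0:37,v1:inf,v2:18,v3:inf,v4:49,v5:0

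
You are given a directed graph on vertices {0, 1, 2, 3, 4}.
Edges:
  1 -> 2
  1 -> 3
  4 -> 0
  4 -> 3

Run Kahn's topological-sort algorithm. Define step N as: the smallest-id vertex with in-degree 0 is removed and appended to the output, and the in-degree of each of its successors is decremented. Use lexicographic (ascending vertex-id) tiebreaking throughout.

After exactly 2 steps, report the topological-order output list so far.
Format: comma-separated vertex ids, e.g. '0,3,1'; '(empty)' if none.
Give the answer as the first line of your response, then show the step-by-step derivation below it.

1,2

step 1: output 1; order=[1]; indeg=(1,0,0,1,0)
step 2: output 2; order=[1,2]; indeg=(1,0,0,1,0)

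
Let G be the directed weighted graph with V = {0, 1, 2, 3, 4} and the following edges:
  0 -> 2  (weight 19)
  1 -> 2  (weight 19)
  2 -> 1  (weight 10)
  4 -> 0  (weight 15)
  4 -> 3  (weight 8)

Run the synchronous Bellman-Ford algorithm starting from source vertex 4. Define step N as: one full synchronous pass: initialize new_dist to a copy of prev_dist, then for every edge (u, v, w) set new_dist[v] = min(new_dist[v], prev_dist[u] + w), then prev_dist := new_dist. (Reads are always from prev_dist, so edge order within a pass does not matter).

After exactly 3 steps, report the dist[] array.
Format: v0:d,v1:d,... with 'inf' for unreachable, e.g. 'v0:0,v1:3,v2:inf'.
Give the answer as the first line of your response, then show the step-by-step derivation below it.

v0:15,v1:44,v2:34,v3:8,v4:0

step 1: dist = v0:15,v1:inf,v2:inf,v3:8,v4:0
step 2: dist = v0:15,v1:inf,v2:34,v3:8,v4:0
step 3: dist = v0:15,v1:44,v2:34,v3:8,v4:0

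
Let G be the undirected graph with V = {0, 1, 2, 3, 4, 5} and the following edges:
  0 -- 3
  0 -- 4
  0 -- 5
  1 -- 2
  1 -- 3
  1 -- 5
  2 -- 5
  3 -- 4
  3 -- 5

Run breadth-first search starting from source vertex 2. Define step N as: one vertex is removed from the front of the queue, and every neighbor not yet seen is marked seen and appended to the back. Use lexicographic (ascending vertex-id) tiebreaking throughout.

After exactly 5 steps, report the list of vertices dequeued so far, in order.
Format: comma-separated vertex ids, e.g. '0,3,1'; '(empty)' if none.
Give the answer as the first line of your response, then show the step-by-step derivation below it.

2,1,5,3,0

step 1: dequeue 2; queue=[1,5]; order=2
step 2: dequeue 1; queue=[5,3]; order=2,1
step 3: dequeue 5; queue=[3,0]; order=2,1,5
step 4: dequeue 3; queue=[0,4]; order=2,1,5,3
step 5: dequeue 0; queue=[4]; order=2,1,5,3,0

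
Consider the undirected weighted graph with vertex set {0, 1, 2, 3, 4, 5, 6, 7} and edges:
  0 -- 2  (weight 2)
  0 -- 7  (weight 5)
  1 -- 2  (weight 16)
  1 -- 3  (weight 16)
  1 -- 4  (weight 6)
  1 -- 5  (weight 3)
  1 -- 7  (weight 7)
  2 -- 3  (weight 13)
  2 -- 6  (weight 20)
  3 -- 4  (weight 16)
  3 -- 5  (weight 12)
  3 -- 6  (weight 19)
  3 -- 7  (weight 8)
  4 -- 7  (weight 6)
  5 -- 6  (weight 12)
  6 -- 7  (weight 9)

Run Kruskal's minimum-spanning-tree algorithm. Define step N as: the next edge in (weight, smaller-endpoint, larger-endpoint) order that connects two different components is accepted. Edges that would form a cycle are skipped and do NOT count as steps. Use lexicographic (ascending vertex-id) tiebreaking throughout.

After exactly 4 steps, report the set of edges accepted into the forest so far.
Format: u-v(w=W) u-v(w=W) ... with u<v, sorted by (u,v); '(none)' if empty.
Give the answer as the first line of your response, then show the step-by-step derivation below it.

0-2(w=2) 0-7(w=5) 1-4(w=6) 1-5(w=3)

step 1: add edge 0-2 (w=2); MST = {0-2(w=2)}
step 2: add edge 1-5 (w=3); MST = {0-2(w=2) 1-5(w=3)}
step 3: add edge 0-7 (w=5); MST = {0-2(w=2) 0-7(w=5) 1-5(w=3)}
step 4: add edge 1-4 (w=6); MST = {0-2(w=2) 0-7(w=5) 1-4(w=6) 1-5(w=3)}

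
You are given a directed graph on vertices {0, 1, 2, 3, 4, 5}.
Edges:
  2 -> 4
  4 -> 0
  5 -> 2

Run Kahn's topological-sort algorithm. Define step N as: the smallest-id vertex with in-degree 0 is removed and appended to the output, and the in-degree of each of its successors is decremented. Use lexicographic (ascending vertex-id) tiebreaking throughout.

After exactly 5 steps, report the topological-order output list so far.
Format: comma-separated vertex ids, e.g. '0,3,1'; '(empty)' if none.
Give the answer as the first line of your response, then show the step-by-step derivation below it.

1,3,5,2,4

step 1: output 1; order=[1]; indeg=(1,0,1,0,1,0)
step 2: output 3; order=[1,3]; indeg=(1,0,1,0,1,0)
step 3: output 5; order=[1,3,5]; indeg=(1,0,0,0,1,0)
step 4: output 2; order=[1,3,5,2]; indeg=(1,0,0,0,0,0)
step 5: output 4; order=[1,3,5,2,4]; indeg=(0,0,0,0,0,0)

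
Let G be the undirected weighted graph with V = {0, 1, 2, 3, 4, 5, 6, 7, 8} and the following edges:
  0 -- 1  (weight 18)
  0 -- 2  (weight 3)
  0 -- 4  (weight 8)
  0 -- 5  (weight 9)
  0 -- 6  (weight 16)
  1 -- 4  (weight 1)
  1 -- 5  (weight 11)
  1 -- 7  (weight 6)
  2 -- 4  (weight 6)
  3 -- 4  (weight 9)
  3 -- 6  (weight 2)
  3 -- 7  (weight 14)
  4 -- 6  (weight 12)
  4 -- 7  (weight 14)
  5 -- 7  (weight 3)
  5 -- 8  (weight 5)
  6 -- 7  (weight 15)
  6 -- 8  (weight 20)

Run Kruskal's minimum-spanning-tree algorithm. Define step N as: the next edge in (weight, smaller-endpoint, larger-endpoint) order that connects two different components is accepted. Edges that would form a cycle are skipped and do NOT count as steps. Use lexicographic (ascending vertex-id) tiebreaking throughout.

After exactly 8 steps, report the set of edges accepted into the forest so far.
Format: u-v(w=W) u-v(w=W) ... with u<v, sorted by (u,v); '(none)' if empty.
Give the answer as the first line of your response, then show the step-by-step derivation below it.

0-2(w=3) 1-4(w=1) 1-7(w=6) 2-4(w=6) 3-4(w=9) 3-6(w=2) 5-7(w=3) 5-8(w=5)

step 1: add edge 1-4 (w=1); MST = {1-4(w=1)}
step 2: add edge 3-6 (w=2); MST = {1-4(w=1) 3-6(w=2)}
step 3: add edge 0-2 (w=3); MST = {0-2(w=3) 1-4(w=1) 3-6(w=2)}
step 4: add edge 5-7 (w=3); MST = {0-2(w=3) 1-4(w=1) 3-6(w=2) 5-7(w=3)}
step 5: add edge 5-8 (w=5); MST = {0-2(w=3) 1-4(w=1) 3-6(w=2) 5-7(w=3) 5-8(w=5)}
step 6: add edge 1-7 (w=6); MST = {0-2(w=3) 1-4(w=1) 1-7(w=6) 3-6(w=2) 5-7(w=3) 5-8(w=5)}
step 7: add edge 2-4 (w=6); MST = {0-2(w=3) 1-4(w=1) 1-7(w=6) 2-4(w=6) 3-6(w=2) 5-7(w=3) 5-8(w=5)}
step 8: add edge 3-4 (w=9); MST = {0-2(w=3) 1-4(w=1) 1-7(w=6) 2-4(w=6) 3-4(w=9) 3-6(w=2) 5-7(w=3) 5-8(w=5)}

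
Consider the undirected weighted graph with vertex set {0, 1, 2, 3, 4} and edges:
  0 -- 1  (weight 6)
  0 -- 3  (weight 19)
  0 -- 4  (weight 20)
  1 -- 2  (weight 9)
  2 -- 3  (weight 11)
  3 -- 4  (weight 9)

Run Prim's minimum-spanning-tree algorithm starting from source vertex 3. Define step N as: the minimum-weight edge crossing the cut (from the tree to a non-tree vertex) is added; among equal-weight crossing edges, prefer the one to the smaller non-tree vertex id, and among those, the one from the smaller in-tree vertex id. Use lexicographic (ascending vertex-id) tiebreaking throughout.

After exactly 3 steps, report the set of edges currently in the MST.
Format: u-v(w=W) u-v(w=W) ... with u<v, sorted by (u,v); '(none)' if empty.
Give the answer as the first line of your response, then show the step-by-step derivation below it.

1-2(w=9) 2-3(w=11) 3-4(w=9)

step 1: add edge 3-4 (w=9); MST = {3-4(w=9)}
step 2: add edge 2-3 (w=11); MST = {2-3(w=11) 3-4(w=9)}
step 3: add edge 1-2 (w=9); MST = {1-2(w=9) 2-3(w=11) 3-4(w=9)}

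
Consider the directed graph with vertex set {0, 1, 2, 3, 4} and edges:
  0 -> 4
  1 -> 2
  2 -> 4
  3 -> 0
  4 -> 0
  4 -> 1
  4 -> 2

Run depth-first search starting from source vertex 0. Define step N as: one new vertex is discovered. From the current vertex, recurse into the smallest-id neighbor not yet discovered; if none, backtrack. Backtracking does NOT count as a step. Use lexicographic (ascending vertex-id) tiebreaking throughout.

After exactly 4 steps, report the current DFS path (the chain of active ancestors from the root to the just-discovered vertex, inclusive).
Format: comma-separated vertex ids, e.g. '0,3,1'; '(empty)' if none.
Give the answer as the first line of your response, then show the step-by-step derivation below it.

0,4,1,2

step 1: discover 0; path=0; order=0
step 2: discover 4; path=0>4; order=0,4
step 3: discover 1; path=0>4>1; order=0,4,1
step 4: discover 2; path=0>4>1>2; order=0,4,1,2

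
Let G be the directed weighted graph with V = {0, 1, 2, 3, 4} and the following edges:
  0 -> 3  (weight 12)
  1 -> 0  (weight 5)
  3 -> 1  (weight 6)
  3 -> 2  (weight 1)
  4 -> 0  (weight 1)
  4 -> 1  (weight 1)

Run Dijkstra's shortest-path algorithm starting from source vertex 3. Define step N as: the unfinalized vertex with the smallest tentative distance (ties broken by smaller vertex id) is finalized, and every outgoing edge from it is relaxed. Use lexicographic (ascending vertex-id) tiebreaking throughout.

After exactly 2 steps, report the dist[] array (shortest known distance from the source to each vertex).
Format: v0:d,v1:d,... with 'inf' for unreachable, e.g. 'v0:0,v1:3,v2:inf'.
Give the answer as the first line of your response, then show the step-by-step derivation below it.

v0:inf,v1:6,v2:1,v3:0,v4:inf

step 1: dist = v0:inf,v1:6,v2:1,v3:0,v4:inf
step 2: dist = v0:inf,v1:6,v2:1,v3:0,v4:inf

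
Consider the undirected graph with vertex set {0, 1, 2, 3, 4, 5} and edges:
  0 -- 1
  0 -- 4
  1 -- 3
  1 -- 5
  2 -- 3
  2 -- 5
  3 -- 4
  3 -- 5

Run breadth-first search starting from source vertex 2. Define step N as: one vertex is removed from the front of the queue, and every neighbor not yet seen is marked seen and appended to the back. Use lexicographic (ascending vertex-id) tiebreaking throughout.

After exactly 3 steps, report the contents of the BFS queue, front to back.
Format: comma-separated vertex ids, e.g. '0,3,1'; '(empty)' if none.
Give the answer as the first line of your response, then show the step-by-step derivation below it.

1,4

step 1: dequeue 2; queue=[3,5]; order=2
step 2: dequeue 3; queue=[5,1,4]; order=2,3
step 3: dequeue 5; queue=[1,4]; order=2,3,5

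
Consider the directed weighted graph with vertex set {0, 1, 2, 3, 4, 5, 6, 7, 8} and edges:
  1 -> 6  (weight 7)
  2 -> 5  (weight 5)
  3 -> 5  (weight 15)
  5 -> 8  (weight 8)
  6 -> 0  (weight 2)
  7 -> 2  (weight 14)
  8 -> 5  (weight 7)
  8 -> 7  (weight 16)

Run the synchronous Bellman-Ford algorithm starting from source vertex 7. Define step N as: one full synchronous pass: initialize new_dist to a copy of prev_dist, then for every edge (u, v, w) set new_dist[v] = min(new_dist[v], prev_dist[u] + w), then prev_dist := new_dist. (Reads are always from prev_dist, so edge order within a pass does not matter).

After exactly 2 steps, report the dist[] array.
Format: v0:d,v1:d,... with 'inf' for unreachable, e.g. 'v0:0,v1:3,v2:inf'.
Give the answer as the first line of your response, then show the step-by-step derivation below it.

v0:inf,v1:inf,v2:14,v3:inf,v4:inf,v5:19,v6:inf,v7:0,v8:inf

step 1: dist = v0:inf,v1:inf,v2:14,v3:inf,v4:inf,v5:inf,v6:inf,v7:0,v8:inf
step 2: dist = v0:inf,v1:inf,v2:14,v3:inf,v4:inf,v5:19,v6:inf,v7:0,v8:inf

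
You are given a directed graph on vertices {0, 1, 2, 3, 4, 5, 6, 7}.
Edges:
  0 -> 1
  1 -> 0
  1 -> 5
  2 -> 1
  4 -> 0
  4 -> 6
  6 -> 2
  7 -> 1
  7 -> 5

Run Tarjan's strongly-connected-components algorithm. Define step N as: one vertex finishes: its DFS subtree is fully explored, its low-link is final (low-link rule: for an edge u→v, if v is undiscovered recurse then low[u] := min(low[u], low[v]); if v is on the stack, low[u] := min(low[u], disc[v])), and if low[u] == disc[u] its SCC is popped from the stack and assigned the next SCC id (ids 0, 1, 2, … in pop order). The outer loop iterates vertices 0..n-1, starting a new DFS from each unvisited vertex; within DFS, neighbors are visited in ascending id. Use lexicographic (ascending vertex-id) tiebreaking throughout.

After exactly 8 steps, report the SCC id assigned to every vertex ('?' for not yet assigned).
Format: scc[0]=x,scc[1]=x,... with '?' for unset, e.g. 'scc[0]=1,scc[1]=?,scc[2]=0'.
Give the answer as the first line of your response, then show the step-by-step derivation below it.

scc[0]=1,scc[1]=1,scc[2]=2,scc[3]=3,scc[4]=5,scc[5]=0,scc[6]=4,scc[7]=6

step 1: low=(low[0]=0,low[1]=0,low[2]=?,low[3]=?,low[4]=?,low[5]=2,low[6]=?,low[7]=?); scc=(scc[0]=?,scc[1]=?,scc[2]=?,scc[3]=?,scc[4]=?,scc[5]=0,scc[6]=?,scc[7]=?)
step 2: low=(low[0]=0,low[1]=0,low[2]=?,low[3]=?,low[4]=?,low[5]=2,low[6]=?,low[7]=?); scc=(scc[0]=?,scc[1]=?,scc[2]=?,scc[3]=?,scc[4]=?,scc[5]=0,scc[6]=?,scc[7]=?)
step 3: low=(low[0]=0,low[1]=0,low[2]=?,low[3]=?,low[4]=?,low[5]=2,low[6]=?,low[7]=?); scc=(scc[0]=1,scc[1]=1,scc[2]=?,scc[3]=?,scc[4]=?,scc[5]=0,scc[6]=?,scc[7]=?)
step 4: low=(low[0]=0,low[1]=0,low[2]=3,low[3]=?,low[4]=?,low[5]=2,low[6]=?,low[7]=?); scc=(scc[0]=1,scc[1]=1,scc[2]=2,scc[3]=?,scc[4]=?,scc[5]=0,scc[6]=?,scc[7]=?)
step 5: low=(low[0]=0,low[1]=0,low[2]=3,low[3]=4,low[4]=?,low[5]=2,low[6]=?,low[7]=?); scc=(scc[0]=1,scc[1]=1,scc[2]=2,scc[3]=3,scc[4]=?,scc[5]=0,scc[6]=?,scc[7]=?)
step 6: low=(low[0]=0,low[1]=0,low[2]=3,low[3]=4,low[4]=5,low[5]=2,low[6]=6,low[7]=?); scc=(scc[0]=1,scc[1]=1,scc[2]=2,scc[3]=3,scc[4]=?,scc[5]=0,scc[6]=4,scc[7]=?)
step 7: low=(low[0]=0,low[1]=0,low[2]=3,low[3]=4,low[4]=5,low[5]=2,low[6]=6,low[7]=?); scc=(scc[0]=1,scc[1]=1,scc[2]=2,scc[3]=3,scc[4]=5,scc[5]=0,scc[6]=4,scc[7]=?)
step 8: low=(low[0]=0,low[1]=0,low[2]=3,low[3]=4,low[4]=5,low[5]=2,low[6]=6,low[7]=7); scc=(scc[0]=1,scc[1]=1,scc[2]=2,scc[3]=3,scc[4]=5,scc[5]=0,scc[6]=4,scc[7]=6)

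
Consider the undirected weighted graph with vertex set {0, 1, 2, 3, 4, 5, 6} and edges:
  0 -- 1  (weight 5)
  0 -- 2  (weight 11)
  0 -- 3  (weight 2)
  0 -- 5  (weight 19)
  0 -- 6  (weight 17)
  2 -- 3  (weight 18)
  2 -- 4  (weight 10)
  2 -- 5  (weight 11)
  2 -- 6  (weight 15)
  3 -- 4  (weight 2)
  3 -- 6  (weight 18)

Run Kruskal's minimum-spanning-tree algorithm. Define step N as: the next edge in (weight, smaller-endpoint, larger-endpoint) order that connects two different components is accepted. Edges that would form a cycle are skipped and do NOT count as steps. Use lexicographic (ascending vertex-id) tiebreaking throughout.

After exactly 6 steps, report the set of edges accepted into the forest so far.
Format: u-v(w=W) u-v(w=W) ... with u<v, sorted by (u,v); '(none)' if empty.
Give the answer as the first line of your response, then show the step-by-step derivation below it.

0-1(w=5) 0-3(w=2) 2-4(w=10) 2-5(w=11) 2-6(w=15) 3-4(w=2)

step 1: add edge 0-3 (w=2); MST = {0-3(w=2)}
step 2: add edge 3-4 (w=2); MST = {0-3(w=2) 3-4(w=2)}
step 3: add edge 0-1 (w=5); MST = {0-1(w=5) 0-3(w=2) 3-4(w=2)}
step 4: add edge 2-4 (w=10); MST = {0-1(w=5) 0-3(w=2) 2-4(w=10) 3-4(w=2)}
step 5: add edge 2-5 (w=11); MST = {0-1(w=5) 0-3(w=2) 2-4(w=10) 2-5(w=11) 3-4(w=2)}
step 6: add edge 2-6 (w=15); MST = {0-1(w=5) 0-3(w=2) 2-4(w=10) 2-5(w=11) 2-6(w=15) 3-4(w=2)}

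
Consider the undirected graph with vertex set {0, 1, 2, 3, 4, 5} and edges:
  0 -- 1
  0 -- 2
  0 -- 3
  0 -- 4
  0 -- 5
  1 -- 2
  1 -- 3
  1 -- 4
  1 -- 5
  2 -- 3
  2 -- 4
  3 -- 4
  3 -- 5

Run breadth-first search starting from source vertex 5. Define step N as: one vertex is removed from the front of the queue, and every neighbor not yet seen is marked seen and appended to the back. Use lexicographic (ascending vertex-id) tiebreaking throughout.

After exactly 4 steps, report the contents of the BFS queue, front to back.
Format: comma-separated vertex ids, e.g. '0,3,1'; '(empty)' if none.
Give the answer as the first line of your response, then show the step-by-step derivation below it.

2,4

step 1: dequeue 5; queue=[0,1,3]; order=5
step 2: dequeue 0; queue=[1,3,2,4]; order=5,0
step 3: dequeue 1; queue=[3,2,4]; order=5,0,1
step 4: dequeue 3; queue=[2,4]; order=5,0,1,3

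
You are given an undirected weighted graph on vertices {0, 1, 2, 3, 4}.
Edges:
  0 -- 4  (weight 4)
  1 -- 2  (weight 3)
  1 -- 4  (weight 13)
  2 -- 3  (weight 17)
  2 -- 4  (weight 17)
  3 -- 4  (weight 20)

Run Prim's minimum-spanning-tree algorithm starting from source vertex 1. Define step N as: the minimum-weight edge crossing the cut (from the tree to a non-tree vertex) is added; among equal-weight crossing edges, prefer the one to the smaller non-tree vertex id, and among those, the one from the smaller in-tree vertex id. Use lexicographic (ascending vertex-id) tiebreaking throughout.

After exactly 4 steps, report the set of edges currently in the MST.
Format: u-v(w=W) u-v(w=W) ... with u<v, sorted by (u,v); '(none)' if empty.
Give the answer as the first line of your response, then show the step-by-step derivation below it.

0-4(w=4) 1-2(w=3) 1-4(w=13) 2-3(w=17)

step 1: add edge 1-2 (w=3); MST = {1-2(w=3)}
step 2: add edge 1-4 (w=13); MST = {1-2(w=3) 1-4(w=13)}
step 3: add edge 0-4 (w=4); MST = {0-4(w=4) 1-2(w=3) 1-4(w=13)}
step 4: add edge 2-3 (w=17); MST = {0-4(w=4) 1-2(w=3) 1-4(w=13) 2-3(w=17)}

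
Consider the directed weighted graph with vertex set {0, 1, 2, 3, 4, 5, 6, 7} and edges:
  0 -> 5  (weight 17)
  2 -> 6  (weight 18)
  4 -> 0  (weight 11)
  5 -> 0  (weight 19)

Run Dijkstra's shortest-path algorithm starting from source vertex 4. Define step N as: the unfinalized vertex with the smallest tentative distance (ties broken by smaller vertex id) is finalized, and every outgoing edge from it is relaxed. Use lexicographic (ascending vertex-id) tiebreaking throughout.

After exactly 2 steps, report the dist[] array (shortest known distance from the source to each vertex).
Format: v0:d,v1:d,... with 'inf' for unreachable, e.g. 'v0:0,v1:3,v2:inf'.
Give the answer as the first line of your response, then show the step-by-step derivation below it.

v0:11,v1:inf,v2:inf,v3:inf,v4:0,v5:28,v6:inf,v7:inf

step 1: dist = v0:11,v1:inf,v2:inf,v3:inf,v4:0,v5:inf,v6:inf,v7:inf
step 2: dist = v0:11,v1:inf,v2:inf,v3:inf,v4:0,v5:28,v6:inf,v7:inf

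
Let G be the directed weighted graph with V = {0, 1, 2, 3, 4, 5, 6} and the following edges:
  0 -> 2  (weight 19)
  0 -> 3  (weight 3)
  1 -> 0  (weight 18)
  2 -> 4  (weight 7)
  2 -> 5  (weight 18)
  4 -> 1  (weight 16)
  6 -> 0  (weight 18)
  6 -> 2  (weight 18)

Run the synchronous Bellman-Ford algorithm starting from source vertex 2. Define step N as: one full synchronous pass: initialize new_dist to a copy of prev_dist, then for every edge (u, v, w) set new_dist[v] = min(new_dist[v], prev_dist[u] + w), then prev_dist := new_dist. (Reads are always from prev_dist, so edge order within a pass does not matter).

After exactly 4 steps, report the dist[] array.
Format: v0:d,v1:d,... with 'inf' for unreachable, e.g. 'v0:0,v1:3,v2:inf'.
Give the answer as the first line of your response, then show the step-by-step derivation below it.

v0:41,v1:23,v2:0,v3:44,v4:7,v5:18,v6:inf

step 1: dist = v0:inf,v1:inf,v2:0,v3:inf,v4:7,v5:18,v6:inf
step 2: dist = v0:inf,v1:23,v2:0,v3:inf,v4:7,v5:18,v6:inf
step 3: dist = v0:41,v1:23,v2:0,v3:inf,v4:7,v5:18,v6:inf
step 4: dist = v0:41,v1:23,v2:0,v3:44,v4:7,v5:18,v6:inf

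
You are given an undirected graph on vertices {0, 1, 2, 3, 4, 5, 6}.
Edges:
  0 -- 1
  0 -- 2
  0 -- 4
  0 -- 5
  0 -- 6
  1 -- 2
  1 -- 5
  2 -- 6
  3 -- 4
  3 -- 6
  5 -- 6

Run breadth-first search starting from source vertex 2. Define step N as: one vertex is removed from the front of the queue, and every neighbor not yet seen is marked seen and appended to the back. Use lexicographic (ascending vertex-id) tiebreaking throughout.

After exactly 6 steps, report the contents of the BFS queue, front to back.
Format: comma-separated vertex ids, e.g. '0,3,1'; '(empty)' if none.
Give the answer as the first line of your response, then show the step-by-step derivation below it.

3

step 1: dequeue 2; queue=[0,1,6]; order=2
step 2: dequeue 0; queue=[1,6,4,5]; order=2,0
step 3: dequeue 1; queue=[6,4,5]; order=2,0,1
step 4: dequeue 6; queue=[4,5,3]; order=2,0,1,6
step 5: dequeue 4; queue=[5,3]; order=2,0,1,6,4
step 6: dequeue 5; queue=[3]; order=2,0,1,6,4,5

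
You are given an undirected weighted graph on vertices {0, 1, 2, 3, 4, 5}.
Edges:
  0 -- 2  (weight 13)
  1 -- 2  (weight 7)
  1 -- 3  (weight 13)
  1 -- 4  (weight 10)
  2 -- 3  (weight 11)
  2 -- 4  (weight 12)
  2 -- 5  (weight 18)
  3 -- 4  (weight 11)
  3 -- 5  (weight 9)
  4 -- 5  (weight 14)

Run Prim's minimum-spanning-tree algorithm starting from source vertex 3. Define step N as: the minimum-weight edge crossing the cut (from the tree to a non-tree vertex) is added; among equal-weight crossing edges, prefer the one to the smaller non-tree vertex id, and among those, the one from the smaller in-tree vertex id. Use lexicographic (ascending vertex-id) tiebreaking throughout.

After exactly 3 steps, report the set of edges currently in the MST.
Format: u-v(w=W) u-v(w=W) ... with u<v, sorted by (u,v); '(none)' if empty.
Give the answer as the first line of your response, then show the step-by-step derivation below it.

1-2(w=7) 2-3(w=11) 3-5(w=9)

step 1: add edge 3-5 (w=9); MST = {3-5(w=9)}
step 2: add edge 2-3 (w=11); MST = {2-3(w=11) 3-5(w=9)}
step 3: add edge 1-2 (w=7); MST = {1-2(w=7) 2-3(w=11) 3-5(w=9)}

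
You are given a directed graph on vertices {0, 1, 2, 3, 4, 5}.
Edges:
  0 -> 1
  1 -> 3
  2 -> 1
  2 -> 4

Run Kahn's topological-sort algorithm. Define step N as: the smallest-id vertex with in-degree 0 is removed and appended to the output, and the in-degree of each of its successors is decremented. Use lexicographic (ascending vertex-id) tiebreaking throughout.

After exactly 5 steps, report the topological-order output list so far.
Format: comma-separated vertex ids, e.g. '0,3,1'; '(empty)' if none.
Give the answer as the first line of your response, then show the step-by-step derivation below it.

0,2,1,3,4

step 1: output 0; order=[0]; indeg=(0,1,0,1,1,0)
step 2: output 2; order=[0,2]; indeg=(0,0,0,1,0,0)
step 3: output 1; order=[0,2,1]; indeg=(0,0,0,0,0,0)
step 4: output 3; order=[0,2,1,3]; indeg=(0,0,0,0,0,0)
step 5: output 4; order=[0,2,1,3,4]; indeg=(0,0,0,0,0,0)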